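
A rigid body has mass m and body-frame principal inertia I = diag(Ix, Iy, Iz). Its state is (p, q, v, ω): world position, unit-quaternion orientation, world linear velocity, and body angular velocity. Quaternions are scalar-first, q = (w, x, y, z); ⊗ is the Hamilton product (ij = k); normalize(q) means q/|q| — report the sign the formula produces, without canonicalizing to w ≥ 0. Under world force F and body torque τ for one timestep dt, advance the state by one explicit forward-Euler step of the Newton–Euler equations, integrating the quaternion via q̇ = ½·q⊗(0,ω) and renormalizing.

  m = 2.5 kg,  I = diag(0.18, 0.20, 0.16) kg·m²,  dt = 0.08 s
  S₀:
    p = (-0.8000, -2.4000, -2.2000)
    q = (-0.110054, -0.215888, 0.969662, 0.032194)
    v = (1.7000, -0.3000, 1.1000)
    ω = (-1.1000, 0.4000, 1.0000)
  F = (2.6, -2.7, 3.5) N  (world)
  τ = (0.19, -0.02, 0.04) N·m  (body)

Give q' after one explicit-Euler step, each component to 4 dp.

q' = (-0.1361, -0.1724, 0.9733, 0.0669)

q⊗(0,ω) = (-0.6575356, 1.0778438, 0.1364530, 0.8702190)
q + ½dt·q⊗(0,ω), renormalized = (-0.1361, -0.1724, 0.9733, 0.0669)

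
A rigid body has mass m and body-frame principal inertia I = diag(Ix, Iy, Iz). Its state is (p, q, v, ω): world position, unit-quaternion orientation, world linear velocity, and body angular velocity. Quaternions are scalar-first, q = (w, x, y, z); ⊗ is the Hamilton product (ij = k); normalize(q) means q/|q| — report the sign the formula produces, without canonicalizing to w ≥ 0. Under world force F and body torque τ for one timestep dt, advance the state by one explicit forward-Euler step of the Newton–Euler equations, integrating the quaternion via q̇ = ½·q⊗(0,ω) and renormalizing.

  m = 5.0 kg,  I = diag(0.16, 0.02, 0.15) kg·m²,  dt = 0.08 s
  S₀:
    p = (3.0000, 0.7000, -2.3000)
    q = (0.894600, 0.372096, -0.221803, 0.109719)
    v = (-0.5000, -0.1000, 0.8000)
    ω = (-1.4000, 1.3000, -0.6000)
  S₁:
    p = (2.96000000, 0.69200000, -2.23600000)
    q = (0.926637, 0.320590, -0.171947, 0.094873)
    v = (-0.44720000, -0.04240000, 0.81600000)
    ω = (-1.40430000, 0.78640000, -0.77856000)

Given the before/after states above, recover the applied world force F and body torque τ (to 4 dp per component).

Δω = ω₁−ω₀ = (-0.00430000, -0.51360000, -0.17856000)
ω₀×(Iω₀) = (-0.1014, 0.0084, 0.2548)
applied torque τ = (-0.1100, -0.1200, -0.0800)
v₁ − v₀ = (0.05280000, 0.05760000, 0.01600000)
applied force F = (3.3000, 3.6000, 1.0000)

F = (3.3000, 3.6000, 1.0000)
τ = (-0.1100, -0.1200, -0.0800)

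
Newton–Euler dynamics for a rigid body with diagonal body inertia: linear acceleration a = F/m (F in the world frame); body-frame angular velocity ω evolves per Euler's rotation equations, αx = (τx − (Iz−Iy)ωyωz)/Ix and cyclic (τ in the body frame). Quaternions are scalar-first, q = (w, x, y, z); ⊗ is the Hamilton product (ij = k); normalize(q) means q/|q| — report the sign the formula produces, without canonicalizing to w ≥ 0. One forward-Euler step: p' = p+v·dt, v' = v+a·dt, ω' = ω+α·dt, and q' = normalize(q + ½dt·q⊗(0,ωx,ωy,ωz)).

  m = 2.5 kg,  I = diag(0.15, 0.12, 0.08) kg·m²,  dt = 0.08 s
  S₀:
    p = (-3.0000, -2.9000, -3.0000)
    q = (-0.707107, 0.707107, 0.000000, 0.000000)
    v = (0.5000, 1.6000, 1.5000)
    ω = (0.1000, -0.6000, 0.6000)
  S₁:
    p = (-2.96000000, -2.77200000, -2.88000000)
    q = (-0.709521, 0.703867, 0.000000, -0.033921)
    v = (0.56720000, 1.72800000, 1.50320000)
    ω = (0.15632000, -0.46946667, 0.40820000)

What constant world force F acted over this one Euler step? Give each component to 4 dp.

v₁ − v₀ = (0.06720000, 0.12800000, 0.00320000)
m·(v₁−v₀)/dt = (2.1000, 4.0000, 0.1000)

F = (2.1000, 4.0000, 0.1000)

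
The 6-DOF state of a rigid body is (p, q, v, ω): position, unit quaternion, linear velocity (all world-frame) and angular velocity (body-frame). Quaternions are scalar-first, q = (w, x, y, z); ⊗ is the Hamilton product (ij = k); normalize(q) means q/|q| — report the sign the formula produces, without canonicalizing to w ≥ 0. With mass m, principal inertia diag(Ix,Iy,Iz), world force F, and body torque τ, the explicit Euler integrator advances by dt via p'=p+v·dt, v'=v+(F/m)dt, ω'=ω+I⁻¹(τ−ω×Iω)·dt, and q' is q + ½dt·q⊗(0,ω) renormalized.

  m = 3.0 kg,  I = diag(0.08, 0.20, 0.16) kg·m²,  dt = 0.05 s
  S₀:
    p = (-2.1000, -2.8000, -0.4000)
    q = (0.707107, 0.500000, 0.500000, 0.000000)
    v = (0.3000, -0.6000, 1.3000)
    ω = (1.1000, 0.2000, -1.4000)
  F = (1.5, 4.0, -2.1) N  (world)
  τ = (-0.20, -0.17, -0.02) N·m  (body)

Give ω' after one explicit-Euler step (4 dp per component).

precession coupling ω×(Iω) = (0.0112, 0.1232, 0.0264)
(τ − ω×Iω)/I = (-2.6400, -1.4660, -0.2900)
ω' = ω + α·dt = (0.9680, 0.1267, -1.4145)

ω' = (0.9680, 0.1267, -1.4145)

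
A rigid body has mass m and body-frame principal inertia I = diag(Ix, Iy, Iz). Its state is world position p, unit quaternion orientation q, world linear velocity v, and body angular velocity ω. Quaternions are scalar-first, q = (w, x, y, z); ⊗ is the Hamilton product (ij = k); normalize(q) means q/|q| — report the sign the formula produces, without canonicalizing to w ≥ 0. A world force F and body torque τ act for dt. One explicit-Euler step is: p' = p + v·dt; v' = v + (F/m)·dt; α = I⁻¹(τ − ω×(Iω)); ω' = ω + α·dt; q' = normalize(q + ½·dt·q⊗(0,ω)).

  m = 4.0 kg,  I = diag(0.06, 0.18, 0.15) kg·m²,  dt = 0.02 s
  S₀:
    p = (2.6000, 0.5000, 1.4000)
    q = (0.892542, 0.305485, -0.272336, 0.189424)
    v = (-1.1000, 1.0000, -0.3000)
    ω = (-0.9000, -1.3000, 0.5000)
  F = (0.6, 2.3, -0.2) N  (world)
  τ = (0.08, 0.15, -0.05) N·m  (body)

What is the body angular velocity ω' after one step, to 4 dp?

ω' = (-0.8798, -1.2878, 0.4746)

ω×(Iω) gyroscopic = (0.0195, 0.0405, 0.1404)
angular accel α = (1.0083, 0.6083, -1.2693)
new body rate ω' = (-0.8798, -1.2878, 0.4746)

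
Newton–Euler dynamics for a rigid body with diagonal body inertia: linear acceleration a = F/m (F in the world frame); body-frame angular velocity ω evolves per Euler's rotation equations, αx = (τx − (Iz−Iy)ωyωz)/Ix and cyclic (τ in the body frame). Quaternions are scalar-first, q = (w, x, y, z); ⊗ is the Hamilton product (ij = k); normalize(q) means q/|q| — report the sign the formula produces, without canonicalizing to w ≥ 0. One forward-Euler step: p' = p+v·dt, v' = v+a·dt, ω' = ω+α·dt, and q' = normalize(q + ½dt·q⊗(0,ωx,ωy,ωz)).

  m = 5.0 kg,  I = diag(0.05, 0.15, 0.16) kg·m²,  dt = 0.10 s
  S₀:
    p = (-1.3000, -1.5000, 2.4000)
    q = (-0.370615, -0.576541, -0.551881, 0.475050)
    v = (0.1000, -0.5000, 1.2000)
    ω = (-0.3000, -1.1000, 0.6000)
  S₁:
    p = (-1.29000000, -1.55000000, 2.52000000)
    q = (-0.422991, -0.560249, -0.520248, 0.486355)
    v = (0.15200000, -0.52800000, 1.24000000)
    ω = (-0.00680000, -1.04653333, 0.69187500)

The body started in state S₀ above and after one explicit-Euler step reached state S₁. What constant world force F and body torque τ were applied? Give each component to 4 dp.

rate change Δω = (0.29320000, 0.05346667, 0.09187500)
precession coupling = (-0.0066, 0.0198, 0.0330)
applied torque τ = (0.1400, 0.1000, 0.1800)
velocity change Δv = (0.05200000, -0.02800000, 0.04000000)
F = m·Δv/dt = (2.6000, -1.4000, 2.0000)

F = (2.6000, -1.4000, 2.0000)
τ = (0.1400, 0.1000, 0.1800)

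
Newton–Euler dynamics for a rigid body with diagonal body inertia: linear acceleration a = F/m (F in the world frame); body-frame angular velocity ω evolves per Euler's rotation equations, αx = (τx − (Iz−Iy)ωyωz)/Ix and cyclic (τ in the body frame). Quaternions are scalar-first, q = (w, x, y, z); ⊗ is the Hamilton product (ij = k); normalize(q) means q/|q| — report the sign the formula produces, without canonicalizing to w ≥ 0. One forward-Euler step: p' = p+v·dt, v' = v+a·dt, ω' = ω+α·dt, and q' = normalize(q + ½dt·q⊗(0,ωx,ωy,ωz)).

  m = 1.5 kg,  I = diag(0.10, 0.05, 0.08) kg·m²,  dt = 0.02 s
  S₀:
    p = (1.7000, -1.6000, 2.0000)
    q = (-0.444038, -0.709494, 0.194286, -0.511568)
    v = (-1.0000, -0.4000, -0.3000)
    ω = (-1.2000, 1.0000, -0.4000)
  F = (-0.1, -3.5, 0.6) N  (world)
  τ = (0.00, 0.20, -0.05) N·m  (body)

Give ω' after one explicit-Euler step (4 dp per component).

ω×(Iω) gyroscopic = (-0.0120, 0.0096, 0.0600)
α = I⁻¹(τ − ω×Iω) = (0.1200, 3.8080, -1.3750)
ω' = ω + α·dt = (-1.1976, 1.0762, -0.4275)

ω' = (-1.1976, 1.0762, -0.4275)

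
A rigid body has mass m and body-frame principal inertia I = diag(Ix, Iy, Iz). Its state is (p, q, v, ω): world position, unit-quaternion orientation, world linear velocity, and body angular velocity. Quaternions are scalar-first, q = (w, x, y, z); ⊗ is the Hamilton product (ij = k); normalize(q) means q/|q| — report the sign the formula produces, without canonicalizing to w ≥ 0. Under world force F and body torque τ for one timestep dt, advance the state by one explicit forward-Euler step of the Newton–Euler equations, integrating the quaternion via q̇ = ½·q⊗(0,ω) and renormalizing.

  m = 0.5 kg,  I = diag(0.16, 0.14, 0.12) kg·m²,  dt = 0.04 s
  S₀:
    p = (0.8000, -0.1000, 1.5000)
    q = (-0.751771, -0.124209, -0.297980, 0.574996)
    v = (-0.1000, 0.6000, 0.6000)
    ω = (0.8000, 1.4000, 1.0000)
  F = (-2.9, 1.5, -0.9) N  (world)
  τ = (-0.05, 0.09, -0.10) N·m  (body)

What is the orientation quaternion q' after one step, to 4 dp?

q' = (-0.7524, -0.1582, -0.3071, 0.5608)

q⊗(0,ω) = (-0.0584568, -1.7043912, -0.4682736, -0.6872796)
updated quaternion q' = (-0.7524, -0.1582, -0.3071, 0.5608)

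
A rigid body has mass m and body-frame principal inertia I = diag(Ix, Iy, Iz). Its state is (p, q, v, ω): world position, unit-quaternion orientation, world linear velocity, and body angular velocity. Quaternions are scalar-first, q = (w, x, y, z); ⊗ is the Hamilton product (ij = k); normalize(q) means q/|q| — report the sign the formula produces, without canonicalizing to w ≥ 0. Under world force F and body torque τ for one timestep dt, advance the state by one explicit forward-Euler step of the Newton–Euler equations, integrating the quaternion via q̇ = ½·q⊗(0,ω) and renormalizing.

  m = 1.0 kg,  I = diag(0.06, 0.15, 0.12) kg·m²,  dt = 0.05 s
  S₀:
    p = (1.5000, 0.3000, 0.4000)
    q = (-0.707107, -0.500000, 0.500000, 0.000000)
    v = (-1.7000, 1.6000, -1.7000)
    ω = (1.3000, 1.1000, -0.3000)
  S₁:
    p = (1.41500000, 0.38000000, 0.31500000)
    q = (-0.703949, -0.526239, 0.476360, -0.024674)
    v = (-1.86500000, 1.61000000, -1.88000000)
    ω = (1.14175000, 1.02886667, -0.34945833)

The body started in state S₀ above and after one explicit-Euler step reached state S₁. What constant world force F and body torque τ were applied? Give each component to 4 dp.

velocity change Δv = (-0.16500000, 0.01000000, -0.18000000)
F = m·Δv/dt = (-3.3000, 0.2000, -3.6000)
Δω = ω₁−ω₀ = (-0.15825000, -0.07113333, -0.04945833)
applied torque τ = (-0.1800, -0.1900, 0.0100)

F = (-3.3000, 0.2000, -3.6000)
τ = (-0.1800, -0.1900, 0.0100)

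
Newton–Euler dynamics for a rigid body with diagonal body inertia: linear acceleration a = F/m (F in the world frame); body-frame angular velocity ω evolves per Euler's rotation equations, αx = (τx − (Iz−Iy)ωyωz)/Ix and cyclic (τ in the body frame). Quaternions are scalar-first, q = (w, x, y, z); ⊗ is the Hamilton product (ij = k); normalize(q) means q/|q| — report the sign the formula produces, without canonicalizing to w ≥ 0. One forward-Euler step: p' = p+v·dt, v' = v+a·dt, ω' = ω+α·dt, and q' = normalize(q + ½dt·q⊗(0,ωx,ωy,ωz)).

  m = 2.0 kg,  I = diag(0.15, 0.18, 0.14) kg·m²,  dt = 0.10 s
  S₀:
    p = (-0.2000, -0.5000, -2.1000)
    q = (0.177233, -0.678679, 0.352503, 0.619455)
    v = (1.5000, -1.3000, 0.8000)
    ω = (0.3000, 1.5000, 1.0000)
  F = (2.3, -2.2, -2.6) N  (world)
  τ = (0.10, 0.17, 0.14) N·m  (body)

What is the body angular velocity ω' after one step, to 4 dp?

ω' = (0.4067, 1.5928, 1.0904)

angular accel α = (1.0667, 0.9278, 0.9036)
new body rate ω' = (0.4067, 1.5928, 1.0904)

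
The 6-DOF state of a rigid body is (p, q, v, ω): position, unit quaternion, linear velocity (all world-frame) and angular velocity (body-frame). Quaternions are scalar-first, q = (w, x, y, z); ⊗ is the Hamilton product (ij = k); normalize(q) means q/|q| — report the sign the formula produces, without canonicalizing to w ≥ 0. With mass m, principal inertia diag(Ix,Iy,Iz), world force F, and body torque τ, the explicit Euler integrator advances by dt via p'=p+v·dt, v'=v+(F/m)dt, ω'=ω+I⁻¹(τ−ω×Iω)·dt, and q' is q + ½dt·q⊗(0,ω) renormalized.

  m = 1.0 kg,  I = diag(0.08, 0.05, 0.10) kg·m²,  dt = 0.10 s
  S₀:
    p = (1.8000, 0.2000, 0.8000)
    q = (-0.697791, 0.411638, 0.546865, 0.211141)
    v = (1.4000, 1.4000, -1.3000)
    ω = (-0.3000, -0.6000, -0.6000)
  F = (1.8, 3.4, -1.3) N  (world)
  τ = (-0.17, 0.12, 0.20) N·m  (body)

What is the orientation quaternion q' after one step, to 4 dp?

Hamilton product q⊗(0,ω) = (0.5782950, 0.0079029, 0.6023151, 0.3357513)
updated quaternion q' = (-0.6682, 0.4116, 0.5764, 0.2277)

q' = (-0.6682, 0.4116, 0.5764, 0.2277)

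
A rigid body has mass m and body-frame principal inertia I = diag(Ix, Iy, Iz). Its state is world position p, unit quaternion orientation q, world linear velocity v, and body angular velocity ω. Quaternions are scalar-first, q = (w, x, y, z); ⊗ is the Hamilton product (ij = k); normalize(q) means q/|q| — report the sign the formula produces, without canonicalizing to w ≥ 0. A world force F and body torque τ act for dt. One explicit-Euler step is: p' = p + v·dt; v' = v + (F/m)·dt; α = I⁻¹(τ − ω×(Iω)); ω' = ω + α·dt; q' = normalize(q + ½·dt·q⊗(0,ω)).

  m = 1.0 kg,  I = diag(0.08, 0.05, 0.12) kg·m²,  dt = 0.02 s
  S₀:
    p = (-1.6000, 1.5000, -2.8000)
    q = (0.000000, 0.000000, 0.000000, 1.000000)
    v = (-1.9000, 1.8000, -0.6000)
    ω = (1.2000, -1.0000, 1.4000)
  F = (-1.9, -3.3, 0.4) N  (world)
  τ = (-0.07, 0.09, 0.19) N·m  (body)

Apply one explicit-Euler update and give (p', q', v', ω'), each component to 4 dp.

p' = (-1.6380, 1.5360, -2.8120)
q' = (-0.0140, 0.0100, 0.0120, 0.9998)
v' = (-1.9380, 1.7340, -0.5920)
ω' = (1.2070, -0.9371, 1.4257)

α = I⁻¹(τ − ω×Iω) = (0.3500, 3.1440, 1.2833)
ω + α·dt = (1.2070, -0.9371, 1.4257)
q⊗(0,ω) = (-1.4000000, 1.0000000, 1.2000000, 0.0000000)
q + ½dt·q⊗(0,ω), renormalized = (-0.0140, 0.0100, 0.0120, 0.9998)
p' = p + v·dt = (-1.6380, 1.5360, -2.8120)
v + (F/m)dt = (-1.9380, 1.7340, -0.5920)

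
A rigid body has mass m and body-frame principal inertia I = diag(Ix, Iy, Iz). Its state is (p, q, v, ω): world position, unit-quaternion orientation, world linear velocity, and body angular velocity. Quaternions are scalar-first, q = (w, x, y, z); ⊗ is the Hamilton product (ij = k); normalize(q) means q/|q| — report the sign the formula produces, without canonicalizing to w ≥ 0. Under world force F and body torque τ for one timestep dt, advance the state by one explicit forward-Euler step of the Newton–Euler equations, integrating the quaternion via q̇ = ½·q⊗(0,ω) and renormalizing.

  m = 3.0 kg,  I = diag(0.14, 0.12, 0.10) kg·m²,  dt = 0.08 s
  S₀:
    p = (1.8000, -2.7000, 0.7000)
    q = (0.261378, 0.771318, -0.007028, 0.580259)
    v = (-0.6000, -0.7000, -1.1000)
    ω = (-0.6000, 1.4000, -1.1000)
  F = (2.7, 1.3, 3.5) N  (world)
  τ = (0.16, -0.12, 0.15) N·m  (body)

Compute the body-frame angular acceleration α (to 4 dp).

α = (0.9229, -1.2200, 1.3320)

precession coupling ω×(Iω) = (0.0308, 0.0264, 0.0168)
α = I⁻¹(τ − ω×Iω) = (0.9229, -1.2200, 1.3320)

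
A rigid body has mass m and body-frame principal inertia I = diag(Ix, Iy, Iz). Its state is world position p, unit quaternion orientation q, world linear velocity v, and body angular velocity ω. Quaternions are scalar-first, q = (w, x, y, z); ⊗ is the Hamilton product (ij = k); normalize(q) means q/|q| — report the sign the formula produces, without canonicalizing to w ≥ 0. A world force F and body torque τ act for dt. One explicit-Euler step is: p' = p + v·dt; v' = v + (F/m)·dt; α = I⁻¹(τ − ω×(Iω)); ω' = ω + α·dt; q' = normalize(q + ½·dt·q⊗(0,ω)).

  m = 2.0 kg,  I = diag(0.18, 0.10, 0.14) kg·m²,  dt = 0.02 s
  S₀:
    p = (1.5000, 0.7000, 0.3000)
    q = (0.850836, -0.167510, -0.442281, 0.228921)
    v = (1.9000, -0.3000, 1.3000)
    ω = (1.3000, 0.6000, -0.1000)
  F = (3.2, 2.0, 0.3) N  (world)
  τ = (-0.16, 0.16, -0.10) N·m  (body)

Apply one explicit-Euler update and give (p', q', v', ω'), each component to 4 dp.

p' = (1.5380, 0.6940, 0.3260)
q' = (0.8558, -0.1574, -0.4343, 0.2328)
v' = (1.9320, -0.2800, 1.3030)
ω' = (1.2825, 0.6330, -0.1054)

a = F/m = (1.6000, 1.0000, 0.1500)
p + v·dt = (1.5380, 0.6940, 0.3260)
new velocity v' = (1.9320, -0.2800, 1.3030)
α = I⁻¹(τ − ω×Iω) = (-0.8756, 1.6520, -0.2686)
new body rate ω' = (1.2825, 0.6330, -0.1054)
q⊗(0,ω) = (0.5060237, 1.0129623, 0.7913479, 0.3893757)
q' = normalize(q + ½dt·q⊗(0,ω)) = (0.8558, -0.1574, -0.4343, 0.2328)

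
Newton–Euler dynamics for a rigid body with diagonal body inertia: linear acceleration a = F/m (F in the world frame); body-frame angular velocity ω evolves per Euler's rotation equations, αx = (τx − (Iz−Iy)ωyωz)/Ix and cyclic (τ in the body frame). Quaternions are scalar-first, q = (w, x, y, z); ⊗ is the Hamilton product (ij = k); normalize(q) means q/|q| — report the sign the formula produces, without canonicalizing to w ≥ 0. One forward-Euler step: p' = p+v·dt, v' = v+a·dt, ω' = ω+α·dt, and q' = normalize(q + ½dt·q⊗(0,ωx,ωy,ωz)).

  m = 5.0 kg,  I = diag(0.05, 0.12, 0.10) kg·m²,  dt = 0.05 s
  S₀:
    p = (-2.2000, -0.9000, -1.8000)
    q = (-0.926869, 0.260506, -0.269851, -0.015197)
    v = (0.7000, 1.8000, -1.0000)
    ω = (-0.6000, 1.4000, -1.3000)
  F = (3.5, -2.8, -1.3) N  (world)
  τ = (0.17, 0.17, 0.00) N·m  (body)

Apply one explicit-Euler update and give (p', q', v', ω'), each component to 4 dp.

p' = (-2.1650, -0.8100, -1.8500)
q' = (-0.9129, 0.2834, -0.2932, 0.0200)
v' = (0.7350, 1.7720, -1.0130)
ω' = (-0.4664, 1.4871, -1.2706)

a = (0.7000, -0.5600, -0.2600)
p + v·dt = (-2.1650, -0.8100, -1.8500)
v + (F/m)dt = (0.7350, 1.7720, -1.0130)
gyro term ω×Iω = (0.0364, -0.0390, -0.0588)
(τ − ω×Iω)/I = (2.6720, 1.7417, 0.5880)
ω + α·dt = (-0.4664, 1.4871, -1.2706)
Hamilton product q⊗(0,ω) = (0.5143389, 0.9282035, -0.9498406, 1.4077275)
q' = normalize(q + ½dt·q⊗(0,ω)) = (-0.9129, 0.2834, -0.2932, 0.0200)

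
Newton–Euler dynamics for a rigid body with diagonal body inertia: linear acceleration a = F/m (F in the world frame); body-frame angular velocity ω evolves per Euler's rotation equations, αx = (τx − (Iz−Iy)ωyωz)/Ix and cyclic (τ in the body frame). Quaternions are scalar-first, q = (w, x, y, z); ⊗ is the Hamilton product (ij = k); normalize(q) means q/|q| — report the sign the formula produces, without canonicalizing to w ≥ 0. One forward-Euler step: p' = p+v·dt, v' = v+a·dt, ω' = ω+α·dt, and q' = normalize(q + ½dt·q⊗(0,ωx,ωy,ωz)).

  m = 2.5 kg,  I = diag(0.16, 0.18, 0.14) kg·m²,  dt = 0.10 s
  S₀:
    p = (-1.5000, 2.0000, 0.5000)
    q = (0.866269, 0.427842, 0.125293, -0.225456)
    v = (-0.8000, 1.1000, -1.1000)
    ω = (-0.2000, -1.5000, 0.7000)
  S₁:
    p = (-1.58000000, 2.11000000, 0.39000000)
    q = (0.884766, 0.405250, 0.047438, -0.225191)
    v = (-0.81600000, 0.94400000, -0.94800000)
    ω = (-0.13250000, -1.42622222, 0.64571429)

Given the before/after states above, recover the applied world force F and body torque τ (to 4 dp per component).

v₁ − v₀ = (-0.01600000, -0.15600000, 0.15200000)
m·(v₁−v₀)/dt = (-0.4000, -3.9000, 3.8000)
Δω = ω₁−ω₀ = (0.06750000, 0.07377778, -0.05428571)
precession coupling = (0.0420, -0.0028, 0.0060)
I·α + gyro = (0.1500, 0.1300, -0.0700)

F = (-0.4000, -3.9000, 3.8000)
τ = (0.1500, 0.1300, -0.0700)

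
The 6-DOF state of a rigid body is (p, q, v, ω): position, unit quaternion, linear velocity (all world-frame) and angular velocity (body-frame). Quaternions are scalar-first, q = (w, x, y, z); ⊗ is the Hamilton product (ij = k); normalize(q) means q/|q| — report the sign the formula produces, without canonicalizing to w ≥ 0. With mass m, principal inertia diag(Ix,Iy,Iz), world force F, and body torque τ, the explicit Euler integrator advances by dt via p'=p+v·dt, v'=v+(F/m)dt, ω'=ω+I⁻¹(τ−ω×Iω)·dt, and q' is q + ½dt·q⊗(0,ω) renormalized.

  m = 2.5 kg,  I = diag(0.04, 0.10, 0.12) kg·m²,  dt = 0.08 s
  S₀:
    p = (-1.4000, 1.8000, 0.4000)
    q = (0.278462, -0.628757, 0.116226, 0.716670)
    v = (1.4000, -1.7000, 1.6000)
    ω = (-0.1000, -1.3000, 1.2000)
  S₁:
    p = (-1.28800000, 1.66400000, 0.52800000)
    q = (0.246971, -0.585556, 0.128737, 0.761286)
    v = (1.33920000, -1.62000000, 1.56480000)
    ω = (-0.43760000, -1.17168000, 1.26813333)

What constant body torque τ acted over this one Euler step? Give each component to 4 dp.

τ = (-0.2000, 0.1700, 0.1100)

ω₁ − ω₀ = (-0.33760000, 0.12832000, 0.06813333)
applied torque τ = (-0.2000, 0.1700, 0.1100)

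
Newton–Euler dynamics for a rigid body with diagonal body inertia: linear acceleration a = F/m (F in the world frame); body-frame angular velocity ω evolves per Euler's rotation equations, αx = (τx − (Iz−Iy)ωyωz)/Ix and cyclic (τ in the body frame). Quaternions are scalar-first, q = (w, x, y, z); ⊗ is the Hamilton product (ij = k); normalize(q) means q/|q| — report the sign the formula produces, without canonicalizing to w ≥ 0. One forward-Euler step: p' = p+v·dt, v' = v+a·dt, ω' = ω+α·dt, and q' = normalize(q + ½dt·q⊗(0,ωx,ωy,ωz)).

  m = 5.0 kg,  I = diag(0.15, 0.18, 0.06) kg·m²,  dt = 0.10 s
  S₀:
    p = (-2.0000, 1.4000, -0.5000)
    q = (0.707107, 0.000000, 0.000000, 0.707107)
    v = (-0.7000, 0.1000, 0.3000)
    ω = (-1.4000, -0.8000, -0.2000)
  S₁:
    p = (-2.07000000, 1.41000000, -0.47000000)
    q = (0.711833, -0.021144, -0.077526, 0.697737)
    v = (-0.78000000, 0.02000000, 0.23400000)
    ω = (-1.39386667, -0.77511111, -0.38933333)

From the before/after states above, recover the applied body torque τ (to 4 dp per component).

Δω = ω₁−ω₀ = (0.00613333, 0.02488889, -0.18933333)
gyro term ω₀×Iω₀ = (-0.0192, 0.0252, 0.0336)
I·α + gyro = (-0.0100, 0.0700, -0.0800)

τ = (-0.0100, 0.0700, -0.0800)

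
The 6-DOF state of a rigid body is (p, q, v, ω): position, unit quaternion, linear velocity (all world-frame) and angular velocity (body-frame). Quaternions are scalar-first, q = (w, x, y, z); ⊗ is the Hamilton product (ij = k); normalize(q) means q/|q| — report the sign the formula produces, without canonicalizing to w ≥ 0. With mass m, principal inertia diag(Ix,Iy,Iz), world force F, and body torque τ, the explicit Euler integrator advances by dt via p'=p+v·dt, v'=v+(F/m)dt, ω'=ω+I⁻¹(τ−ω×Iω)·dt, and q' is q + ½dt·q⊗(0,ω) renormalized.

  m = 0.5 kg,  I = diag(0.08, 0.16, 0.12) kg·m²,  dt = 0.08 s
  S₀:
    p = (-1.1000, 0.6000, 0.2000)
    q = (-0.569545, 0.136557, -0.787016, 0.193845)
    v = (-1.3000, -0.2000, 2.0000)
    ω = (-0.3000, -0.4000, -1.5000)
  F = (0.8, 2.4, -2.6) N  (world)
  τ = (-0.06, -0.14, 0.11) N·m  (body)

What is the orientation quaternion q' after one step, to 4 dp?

2q̇ = q⊗(0,ω) = (0.0169282, 1.4289255, 0.3745000, 0.5635899)
q + ½dt·q⊗(0,ω), renormalized = (-0.5677, 0.1933, -0.7705, 0.2160)

q' = (-0.5677, 0.1933, -0.7705, 0.2160)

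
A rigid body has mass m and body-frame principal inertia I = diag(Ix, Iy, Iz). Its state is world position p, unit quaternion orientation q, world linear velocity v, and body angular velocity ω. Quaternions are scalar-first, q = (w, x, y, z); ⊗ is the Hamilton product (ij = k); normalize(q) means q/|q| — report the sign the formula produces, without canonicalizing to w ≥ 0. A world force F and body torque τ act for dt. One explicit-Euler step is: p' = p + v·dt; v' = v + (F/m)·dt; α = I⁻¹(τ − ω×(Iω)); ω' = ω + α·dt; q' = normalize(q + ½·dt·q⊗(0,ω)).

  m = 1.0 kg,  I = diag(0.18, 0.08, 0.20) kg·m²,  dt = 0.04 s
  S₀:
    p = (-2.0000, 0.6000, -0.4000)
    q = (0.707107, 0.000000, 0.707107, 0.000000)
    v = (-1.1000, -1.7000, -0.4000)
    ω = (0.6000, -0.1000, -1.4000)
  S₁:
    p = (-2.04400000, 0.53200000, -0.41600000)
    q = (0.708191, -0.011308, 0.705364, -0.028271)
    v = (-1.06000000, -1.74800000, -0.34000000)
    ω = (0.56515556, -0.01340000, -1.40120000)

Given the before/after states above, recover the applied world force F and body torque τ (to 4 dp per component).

velocity change Δv = (0.04000000, -0.04800000, 0.06000000)
m·(v₁−v₀)/dt = (1.0000, -1.2000, 1.5000)
ω₁ − ω₀ = (-0.03484444, 0.08660000, -0.00120000)
ω₀×(Iω₀) = (0.0168, 0.0168, 0.0060)
I·α + gyro = (-0.1400, 0.1900, 0.0000)

F = (1.0000, -1.2000, 1.5000)
τ = (-0.1400, 0.1900, 0.0000)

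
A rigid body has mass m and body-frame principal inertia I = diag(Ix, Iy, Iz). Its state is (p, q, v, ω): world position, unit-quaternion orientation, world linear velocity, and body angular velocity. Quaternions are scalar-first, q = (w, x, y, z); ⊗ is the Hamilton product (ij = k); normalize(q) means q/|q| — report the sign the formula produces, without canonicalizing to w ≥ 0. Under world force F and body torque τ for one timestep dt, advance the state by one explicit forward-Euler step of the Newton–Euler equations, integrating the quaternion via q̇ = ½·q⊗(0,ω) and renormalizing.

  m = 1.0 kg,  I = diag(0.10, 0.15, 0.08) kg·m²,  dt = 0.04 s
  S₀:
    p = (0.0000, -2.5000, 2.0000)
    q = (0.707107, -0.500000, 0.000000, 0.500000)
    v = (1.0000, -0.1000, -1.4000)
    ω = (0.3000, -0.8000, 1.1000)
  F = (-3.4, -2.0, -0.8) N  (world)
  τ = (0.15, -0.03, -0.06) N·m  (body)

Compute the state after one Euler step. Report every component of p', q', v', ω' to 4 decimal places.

precession coupling ω×(Iω) = (0.0616, 0.0066, -0.0120)
α = I⁻¹(τ − ω×Iω) = (0.8840, -0.2440, -0.6000)
ω' = ω + α·dt = (0.3354, -0.8098, 1.0760)
2q̇ = q⊗(0,ω) = (-0.4000000, 0.6121321, 0.1343144, 1.1778177)
q + ½dt·q⊗(0,ω), renormalized = (0.6988, -0.4876, 0.0027, 0.5234)
linear accel F/m = (-3.4000, -2.0000, -0.8000)
new position p' = (0.0400, -2.5040, 1.9440)
v + (F/m)dt = (0.8640, -0.1800, -1.4320)

p' = (0.0400, -2.5040, 1.9440)
q' = (0.6988, -0.4876, 0.0027, 0.5234)
v' = (0.8640, -0.1800, -1.4320)
ω' = (0.3354, -0.8098, 1.0760)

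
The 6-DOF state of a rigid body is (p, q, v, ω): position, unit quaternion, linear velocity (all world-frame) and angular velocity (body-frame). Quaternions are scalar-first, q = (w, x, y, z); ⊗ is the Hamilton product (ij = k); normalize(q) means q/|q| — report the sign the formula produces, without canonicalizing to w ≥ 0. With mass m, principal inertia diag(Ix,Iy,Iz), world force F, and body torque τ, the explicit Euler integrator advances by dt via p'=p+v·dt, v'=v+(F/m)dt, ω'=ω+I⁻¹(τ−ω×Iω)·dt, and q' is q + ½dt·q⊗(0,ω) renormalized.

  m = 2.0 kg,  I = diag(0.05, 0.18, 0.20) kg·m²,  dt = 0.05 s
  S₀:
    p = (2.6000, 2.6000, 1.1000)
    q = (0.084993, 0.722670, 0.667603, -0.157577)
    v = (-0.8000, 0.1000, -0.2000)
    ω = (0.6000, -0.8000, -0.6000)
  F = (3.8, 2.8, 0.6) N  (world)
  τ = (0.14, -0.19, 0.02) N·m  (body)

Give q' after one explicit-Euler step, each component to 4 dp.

2q̇ = q⊗(0,ω) = (0.0059342, -0.4756276, 0.2710614, -1.0296936)
updated quaternion q' = (0.0851, 0.7105, 0.6741, -0.1832)

q' = (0.0851, 0.7105, 0.6741, -0.1832)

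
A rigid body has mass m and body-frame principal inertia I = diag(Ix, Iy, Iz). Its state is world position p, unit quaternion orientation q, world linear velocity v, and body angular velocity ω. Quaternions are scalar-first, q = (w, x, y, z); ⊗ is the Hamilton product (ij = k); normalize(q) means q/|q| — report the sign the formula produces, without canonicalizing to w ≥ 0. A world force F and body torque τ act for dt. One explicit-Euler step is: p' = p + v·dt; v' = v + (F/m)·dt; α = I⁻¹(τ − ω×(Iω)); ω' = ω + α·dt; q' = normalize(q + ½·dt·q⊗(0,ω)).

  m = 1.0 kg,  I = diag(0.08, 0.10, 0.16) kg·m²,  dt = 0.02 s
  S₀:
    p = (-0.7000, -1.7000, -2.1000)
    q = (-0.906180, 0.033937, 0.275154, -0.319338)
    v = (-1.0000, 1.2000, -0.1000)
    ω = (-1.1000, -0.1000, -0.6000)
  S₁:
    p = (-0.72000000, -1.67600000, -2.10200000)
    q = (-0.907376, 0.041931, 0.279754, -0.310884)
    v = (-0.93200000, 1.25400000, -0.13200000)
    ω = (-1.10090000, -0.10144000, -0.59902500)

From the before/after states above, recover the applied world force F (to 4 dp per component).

F = (3.4000, 2.7000, -1.6000)

v₁ − v₀ = (0.06800000, 0.05400000, -0.03200000)
m·(v₁−v₀)/dt = (3.4000, 2.7000, -1.6000)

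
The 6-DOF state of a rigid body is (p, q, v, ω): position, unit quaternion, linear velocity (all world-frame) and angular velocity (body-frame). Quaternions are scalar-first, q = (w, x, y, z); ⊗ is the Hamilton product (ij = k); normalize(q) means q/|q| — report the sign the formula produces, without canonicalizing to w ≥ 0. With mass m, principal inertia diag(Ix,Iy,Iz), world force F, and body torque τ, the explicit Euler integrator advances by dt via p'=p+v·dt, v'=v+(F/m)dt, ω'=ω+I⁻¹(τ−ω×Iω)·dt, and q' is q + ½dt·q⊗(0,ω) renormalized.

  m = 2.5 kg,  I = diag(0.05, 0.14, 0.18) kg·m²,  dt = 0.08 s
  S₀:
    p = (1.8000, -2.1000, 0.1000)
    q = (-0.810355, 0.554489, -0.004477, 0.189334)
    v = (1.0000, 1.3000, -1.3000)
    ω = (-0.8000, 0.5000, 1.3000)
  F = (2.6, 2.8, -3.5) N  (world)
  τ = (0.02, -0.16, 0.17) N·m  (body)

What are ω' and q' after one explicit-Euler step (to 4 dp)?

ω' = (-0.8096, 0.3313, 1.3916)
q' = (-0.8007, 0.5752, -0.0555, 0.1578)

α = I⁻¹(τ − ω×Iω) = (-0.1200, -2.1086, 1.1444)
ω + α·dt = (-0.8096, 0.3313, 1.3916)
Hamilton product q⊗(0,ω) = (0.1996955, 0.5477969, -1.2774804, -0.7797986)
q' = normalize(q + ½dt·q⊗(0,ω)) = (-0.8007, 0.5752, -0.0555, 0.1578)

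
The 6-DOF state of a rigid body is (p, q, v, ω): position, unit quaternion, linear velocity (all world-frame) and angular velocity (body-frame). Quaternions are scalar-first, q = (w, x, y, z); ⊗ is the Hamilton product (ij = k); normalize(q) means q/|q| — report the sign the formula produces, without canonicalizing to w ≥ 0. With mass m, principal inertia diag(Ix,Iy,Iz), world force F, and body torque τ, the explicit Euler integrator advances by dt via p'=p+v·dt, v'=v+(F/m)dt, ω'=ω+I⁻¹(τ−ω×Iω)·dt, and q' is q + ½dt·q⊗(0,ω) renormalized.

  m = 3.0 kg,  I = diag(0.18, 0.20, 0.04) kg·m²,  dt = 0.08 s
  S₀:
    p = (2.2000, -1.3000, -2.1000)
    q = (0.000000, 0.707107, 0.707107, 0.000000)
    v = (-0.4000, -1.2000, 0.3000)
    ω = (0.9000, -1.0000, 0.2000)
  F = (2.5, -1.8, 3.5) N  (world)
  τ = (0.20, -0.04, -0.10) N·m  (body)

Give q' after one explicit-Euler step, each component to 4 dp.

q' = (0.0028, 0.7117, 0.7004, -0.0537)

q⊗(0,ω) = (0.0707107, 0.1414214, -0.1414214, -1.3435033)
q' = normalize(q + ½dt·q⊗(0,ω)) = (0.0028, 0.7117, 0.7004, -0.0537)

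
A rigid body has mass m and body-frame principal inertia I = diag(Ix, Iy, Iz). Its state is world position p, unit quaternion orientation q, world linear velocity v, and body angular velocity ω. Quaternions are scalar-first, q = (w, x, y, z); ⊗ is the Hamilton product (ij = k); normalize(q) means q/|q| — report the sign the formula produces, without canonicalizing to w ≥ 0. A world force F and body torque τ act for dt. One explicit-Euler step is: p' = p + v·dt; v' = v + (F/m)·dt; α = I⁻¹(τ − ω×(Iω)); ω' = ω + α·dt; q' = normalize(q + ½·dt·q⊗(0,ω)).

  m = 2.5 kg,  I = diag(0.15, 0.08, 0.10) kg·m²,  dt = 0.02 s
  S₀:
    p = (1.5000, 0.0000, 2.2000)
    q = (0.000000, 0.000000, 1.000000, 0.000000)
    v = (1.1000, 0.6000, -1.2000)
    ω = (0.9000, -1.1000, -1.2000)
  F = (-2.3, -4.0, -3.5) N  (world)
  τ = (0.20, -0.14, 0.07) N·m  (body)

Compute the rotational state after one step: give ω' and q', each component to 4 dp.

ω' = (0.9231, -1.1215, -1.1999)
q' = (0.0110, -0.0120, 0.9998, -0.0090)

α = I⁻¹(τ − ω×Iω) = (1.1573, -1.0750, 0.0070)
ω + α·dt = (0.9231, -1.1215, -1.1999)
Hamilton product q⊗(0,ω) = (1.1000000, -1.2000000, 0.0000000, -0.9000000)
updated quaternion q' = (0.0110, -0.0120, 0.9998, -0.0090)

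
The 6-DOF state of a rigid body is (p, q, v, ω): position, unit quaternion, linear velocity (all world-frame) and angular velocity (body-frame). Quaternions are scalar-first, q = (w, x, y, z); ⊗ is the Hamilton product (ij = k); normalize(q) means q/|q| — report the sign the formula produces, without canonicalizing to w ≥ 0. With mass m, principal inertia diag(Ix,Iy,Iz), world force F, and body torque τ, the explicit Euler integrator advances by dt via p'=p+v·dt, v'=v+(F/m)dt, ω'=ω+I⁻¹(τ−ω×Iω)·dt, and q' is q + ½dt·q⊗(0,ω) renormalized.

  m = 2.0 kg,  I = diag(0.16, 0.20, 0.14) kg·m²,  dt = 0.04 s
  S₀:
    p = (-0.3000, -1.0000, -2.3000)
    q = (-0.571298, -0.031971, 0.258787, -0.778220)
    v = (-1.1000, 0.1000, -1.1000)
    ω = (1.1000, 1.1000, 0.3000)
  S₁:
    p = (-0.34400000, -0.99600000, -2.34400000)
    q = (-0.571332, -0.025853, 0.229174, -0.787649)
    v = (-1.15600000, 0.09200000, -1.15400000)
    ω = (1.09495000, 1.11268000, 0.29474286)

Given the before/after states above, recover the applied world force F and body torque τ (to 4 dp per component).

ω₁ − ω₀ = (-0.00505000, 0.01268000, -0.00525714)
precession coupling = (-0.0198, 0.0066, 0.0484)
τ = I·(Δω/dt) + ω₀×(Iω₀) = (-0.0400, 0.0700, 0.0300)
Δv = v₁−v₀ = (-0.05600000, -0.00800000, -0.05400000)
F = m·Δv/dt = (-2.8000, -0.4000, -2.7000)

F = (-2.8000, -0.4000, -2.7000)
τ = (-0.0400, 0.0700, 0.0300)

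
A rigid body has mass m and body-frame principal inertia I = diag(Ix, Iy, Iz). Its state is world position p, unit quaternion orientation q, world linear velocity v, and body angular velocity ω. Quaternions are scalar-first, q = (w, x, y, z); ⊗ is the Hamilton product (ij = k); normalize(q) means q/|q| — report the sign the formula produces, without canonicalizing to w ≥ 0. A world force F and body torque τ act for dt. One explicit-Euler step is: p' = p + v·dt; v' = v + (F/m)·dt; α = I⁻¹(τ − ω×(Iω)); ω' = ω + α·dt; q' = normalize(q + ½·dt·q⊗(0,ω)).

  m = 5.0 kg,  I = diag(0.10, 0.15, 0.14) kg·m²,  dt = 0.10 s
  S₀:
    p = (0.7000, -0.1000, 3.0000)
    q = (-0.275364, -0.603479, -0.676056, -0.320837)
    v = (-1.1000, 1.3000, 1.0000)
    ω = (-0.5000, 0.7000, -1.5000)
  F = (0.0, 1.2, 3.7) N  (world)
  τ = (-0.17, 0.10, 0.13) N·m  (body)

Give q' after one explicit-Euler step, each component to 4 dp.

2q̇ = q⊗(0,ω) = (-0.3097558, 1.3763519, -0.9375548, -0.3474173)
q' = normalize(q + ½dt·q⊗(0,ω)) = (-0.2898, -0.5327, -0.7202, -0.3370)

q' = (-0.2898, -0.5327, -0.7202, -0.3370)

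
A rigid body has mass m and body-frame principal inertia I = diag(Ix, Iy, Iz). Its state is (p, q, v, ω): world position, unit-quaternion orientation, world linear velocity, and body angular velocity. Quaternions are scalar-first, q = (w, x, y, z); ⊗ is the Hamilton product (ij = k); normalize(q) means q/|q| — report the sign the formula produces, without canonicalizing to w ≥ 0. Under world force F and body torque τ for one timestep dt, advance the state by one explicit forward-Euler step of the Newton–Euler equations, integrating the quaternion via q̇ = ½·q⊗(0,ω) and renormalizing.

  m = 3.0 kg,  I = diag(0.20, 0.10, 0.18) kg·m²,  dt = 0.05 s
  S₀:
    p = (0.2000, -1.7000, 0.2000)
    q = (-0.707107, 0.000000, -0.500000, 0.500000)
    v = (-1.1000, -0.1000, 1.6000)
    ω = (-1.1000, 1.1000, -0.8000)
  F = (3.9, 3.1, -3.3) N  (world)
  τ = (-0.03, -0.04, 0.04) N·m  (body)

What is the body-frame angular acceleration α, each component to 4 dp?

α = (0.2020, -0.5760, -0.4500)

ω×(Iω) gyroscopic = (-0.0704, 0.0176, 0.1210)
(τ − ω×Iω)/I = (0.2020, -0.5760, -0.4500)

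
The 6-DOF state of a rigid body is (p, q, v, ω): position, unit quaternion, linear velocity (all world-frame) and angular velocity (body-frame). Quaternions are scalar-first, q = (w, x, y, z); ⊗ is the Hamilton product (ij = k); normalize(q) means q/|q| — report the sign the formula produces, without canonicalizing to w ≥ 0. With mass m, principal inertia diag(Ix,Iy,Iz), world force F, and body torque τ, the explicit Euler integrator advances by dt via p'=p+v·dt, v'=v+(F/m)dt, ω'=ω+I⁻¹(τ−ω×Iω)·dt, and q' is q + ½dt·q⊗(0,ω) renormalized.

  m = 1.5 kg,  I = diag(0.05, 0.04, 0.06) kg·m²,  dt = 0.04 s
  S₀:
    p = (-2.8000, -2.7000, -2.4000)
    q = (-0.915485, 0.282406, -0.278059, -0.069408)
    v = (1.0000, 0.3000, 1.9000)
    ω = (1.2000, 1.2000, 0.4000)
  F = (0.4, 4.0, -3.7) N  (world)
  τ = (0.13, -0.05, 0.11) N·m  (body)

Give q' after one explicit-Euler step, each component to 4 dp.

q' = (-0.9145, 0.2597, -0.3038, -0.0632)

q⊗(0,ω) = (0.0225468, -1.1265160, -1.2948340, 0.3063640)
q' = normalize(q + ½dt·q⊗(0,ω)) = (-0.9145, 0.2597, -0.3038, -0.0632)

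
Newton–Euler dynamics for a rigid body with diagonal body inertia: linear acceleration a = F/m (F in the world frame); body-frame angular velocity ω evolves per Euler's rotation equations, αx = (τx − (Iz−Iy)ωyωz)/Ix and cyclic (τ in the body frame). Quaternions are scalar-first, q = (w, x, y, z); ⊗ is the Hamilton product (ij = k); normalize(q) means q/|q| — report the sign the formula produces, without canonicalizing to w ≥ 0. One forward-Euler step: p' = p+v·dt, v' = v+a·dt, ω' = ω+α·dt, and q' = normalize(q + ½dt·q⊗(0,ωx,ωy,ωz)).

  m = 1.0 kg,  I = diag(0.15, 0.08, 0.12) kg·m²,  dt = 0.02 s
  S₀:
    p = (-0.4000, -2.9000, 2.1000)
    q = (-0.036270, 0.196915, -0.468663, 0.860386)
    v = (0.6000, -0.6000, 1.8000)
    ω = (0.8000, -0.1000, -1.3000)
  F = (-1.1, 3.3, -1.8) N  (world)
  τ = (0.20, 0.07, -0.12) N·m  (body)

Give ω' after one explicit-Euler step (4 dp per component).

ω' = (0.8260, -0.0747, -1.3209)

ω×(Iω) gyroscopic = (0.0052, -0.0312, 0.0056)
(τ − ω×Iω)/I = (1.2987, 1.2650, -1.0467)
new body rate ω' = (0.8260, -0.0747, -1.3209)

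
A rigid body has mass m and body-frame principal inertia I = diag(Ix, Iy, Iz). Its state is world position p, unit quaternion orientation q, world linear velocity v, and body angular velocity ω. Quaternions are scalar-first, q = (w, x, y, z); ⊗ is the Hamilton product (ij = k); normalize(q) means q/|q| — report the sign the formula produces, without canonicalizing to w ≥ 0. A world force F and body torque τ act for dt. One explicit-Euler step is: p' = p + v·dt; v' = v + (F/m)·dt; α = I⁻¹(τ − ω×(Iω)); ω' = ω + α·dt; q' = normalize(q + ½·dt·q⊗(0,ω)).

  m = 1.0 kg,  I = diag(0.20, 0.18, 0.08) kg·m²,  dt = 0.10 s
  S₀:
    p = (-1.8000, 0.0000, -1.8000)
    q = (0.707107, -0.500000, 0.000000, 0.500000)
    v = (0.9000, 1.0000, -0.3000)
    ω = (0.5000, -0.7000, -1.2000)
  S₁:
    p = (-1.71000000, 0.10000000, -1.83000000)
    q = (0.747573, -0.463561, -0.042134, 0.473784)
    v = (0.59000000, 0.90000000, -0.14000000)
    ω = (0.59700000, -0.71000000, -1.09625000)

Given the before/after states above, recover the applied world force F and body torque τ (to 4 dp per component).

rate change Δω = (0.09700000, -0.01000000, 0.10375000)
ω₀×(Iω₀) = (-0.0840, -0.0720, 0.0070)
applied torque τ = (0.1100, -0.0900, 0.0900)
Δv = v₁−v₀ = (-0.31000000, -0.10000000, 0.16000000)
F = m·Δv/dt = (-3.1000, -1.0000, 1.6000)

F = (-3.1000, -1.0000, 1.6000)
τ = (0.1100, -0.0900, 0.0900)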